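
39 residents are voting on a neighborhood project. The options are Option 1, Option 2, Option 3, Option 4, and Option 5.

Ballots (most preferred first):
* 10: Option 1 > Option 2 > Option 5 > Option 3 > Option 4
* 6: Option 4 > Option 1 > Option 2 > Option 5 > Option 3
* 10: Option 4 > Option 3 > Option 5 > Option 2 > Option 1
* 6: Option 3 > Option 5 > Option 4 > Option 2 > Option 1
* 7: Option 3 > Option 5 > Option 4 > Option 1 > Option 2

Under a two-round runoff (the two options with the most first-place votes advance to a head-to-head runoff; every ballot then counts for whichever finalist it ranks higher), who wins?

Round 1 first-place votes: Option 1 10, Option 2 0, Option 3 13, Option 4 16, Option 5 0. Option 4 and Option 3 advance.
Runoff: Option 4 is ranked above Option 3 on 16 ballots, Option 3 above Option 4 on 23.

Option 3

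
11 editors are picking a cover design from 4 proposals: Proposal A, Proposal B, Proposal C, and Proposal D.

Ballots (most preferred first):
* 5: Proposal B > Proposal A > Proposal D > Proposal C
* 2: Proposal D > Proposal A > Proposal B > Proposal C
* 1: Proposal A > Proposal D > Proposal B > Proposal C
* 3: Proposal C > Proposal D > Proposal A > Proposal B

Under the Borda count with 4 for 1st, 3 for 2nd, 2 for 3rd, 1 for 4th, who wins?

Proposal A

Proposal A: 5×3 + 2×3 + 1×4 + 3×2 = 31
Proposal B: 5×4 + 2×2 + 1×2 + 3×1 = 29
Proposal C: 5×1 + 2×1 + 1×1 + 3×4 = 20
Proposal D: 5×2 + 2×4 + 1×3 + 3×3 = 30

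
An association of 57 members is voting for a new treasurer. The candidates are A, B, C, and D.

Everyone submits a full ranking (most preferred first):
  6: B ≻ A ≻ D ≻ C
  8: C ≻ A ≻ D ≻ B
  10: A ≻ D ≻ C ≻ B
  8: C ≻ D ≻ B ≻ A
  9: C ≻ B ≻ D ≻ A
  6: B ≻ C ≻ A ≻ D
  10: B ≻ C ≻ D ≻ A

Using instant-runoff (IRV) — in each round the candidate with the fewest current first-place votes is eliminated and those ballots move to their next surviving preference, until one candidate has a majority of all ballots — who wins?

Round 1: A 10, B 22, C 25, D 0. D eliminated.
Round 2: A 10, B 22, C 25. A eliminated.
Round 3: B 22, C 35. C has a majority (≥29).

C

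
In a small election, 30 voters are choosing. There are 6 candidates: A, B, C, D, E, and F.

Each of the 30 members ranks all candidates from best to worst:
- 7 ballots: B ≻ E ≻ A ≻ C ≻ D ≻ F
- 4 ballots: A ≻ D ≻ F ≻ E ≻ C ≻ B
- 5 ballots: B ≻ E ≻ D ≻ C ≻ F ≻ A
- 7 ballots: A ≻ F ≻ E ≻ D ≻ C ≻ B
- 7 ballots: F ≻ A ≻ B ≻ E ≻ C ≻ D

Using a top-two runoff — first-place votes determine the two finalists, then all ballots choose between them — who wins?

Round 1 first-place votes: A 11, B 12, C 0, D 0, E 0, F 7. B and A advance.
Runoff: B is ranked above A on 12 ballots, A above B on 18.

A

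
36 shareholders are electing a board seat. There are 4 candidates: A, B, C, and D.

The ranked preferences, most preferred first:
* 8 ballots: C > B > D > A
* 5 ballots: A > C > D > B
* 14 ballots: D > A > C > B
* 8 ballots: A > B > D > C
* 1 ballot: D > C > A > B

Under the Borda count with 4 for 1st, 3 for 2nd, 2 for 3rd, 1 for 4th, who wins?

A

A: 8×1 + 5×4 + 14×3 + 8×4 + 1×2 = 104
B: 8×3 + 5×1 + 14×1 + 8×3 + 1×1 = 68
C: 8×4 + 5×3 + 14×2 + 8×1 + 1×3 = 86
D: 8×2 + 5×2 + 14×4 + 8×2 + 1×4 = 102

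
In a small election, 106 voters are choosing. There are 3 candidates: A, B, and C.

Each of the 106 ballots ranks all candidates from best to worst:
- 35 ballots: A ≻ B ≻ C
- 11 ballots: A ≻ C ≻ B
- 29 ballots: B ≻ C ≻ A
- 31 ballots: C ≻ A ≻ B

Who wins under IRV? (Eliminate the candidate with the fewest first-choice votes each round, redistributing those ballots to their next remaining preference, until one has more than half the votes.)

C

Round 1: A 46, B 29, C 31. B eliminated.
Round 2: A 46, C 60. C has a majority (≥54).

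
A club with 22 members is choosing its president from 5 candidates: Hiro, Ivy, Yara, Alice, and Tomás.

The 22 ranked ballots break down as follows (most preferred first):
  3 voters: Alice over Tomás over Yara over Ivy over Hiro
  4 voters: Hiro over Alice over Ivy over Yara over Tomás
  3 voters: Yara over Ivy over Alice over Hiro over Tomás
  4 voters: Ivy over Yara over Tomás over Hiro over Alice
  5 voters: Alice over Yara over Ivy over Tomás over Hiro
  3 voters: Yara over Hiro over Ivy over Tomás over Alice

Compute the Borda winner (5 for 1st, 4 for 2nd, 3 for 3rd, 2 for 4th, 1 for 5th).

Yara

Hiro: 3×1 + 4×5 + 3×2 + 4×2 + 5×1 + 3×4 = 54
Ivy: 3×2 + 4×3 + 3×4 + 4×5 + 5×3 + 3×3 = 74
Yara: 3×3 + 4×2 + 3×5 + 4×4 + 5×4 + 3×5 = 83
Alice: 3×5 + 4×4 + 3×3 + 4×1 + 5×5 + 3×1 = 72
Tomás: 3×4 + 4×1 + 3×1 + 4×3 + 5×2 + 3×2 = 47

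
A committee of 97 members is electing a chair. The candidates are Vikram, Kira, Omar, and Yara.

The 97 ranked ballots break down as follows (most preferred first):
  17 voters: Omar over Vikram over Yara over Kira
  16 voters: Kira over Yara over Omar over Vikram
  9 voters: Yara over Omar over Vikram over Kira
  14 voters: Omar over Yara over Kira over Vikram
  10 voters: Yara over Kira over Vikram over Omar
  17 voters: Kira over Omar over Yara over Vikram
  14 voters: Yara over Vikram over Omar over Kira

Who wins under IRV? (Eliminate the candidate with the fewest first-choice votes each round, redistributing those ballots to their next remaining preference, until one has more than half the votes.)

Round 1: Vikram 0, Kira 33, Omar 31, Yara 33. Vikram eliminated.
Round 2: Kira 33, Omar 31, Yara 33. Omar eliminated.
Round 3: Kira 33, Yara 64. Yara has a majority (≥49).

Yara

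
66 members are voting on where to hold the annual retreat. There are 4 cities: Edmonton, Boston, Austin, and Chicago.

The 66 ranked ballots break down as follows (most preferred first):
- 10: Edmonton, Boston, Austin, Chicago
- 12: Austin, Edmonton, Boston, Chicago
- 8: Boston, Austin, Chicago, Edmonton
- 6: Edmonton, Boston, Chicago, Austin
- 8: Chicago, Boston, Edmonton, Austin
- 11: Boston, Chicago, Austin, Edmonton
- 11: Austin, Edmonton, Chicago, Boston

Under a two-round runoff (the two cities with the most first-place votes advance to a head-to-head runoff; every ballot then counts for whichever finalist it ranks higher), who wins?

Round 1 first-place votes: Edmonton 16, Boston 19, Austin 23, Chicago 8. Austin and Boston advance.
Runoff: Austin is ranked above Boston on 23 ballots, Boston above Austin on 43.

Boston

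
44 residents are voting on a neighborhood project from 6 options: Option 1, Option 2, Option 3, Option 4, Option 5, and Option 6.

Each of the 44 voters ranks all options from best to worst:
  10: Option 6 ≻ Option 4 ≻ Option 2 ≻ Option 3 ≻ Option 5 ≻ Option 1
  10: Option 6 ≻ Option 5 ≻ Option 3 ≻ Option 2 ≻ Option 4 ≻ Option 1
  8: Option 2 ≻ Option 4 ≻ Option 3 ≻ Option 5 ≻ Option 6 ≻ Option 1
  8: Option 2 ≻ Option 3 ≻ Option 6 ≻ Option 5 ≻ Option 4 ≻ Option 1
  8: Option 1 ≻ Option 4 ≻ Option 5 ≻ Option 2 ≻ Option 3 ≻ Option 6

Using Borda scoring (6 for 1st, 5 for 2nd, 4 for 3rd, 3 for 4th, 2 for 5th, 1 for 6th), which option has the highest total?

Option 1: 10×1 + 10×1 + 8×1 + 8×1 + 8×6 = 84
Option 2: 10×4 + 10×3 + 8×6 + 8×6 + 8×3 = 190
Option 3: 10×3 + 10×4 + 8×4 + 8×5 + 8×2 = 158
Option 4: 10×5 + 10×2 + 8×5 + 8×2 + 8×5 = 166
Option 5: 10×2 + 10×5 + 8×3 + 8×3 + 8×4 = 150
Option 6: 10×6 + 10×6 + 8×2 + 8×4 + 8×1 = 176

Option 2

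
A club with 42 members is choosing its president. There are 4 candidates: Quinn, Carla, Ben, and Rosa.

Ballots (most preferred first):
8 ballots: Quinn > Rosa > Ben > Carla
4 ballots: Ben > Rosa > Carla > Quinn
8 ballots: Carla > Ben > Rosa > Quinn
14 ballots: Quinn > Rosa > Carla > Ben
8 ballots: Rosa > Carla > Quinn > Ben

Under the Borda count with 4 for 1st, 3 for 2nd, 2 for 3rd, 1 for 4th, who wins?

Rosa

Quinn: 8×4 + 4×1 + 8×1 + 14×4 + 8×2 = 116
Carla: 8×1 + 4×2 + 8×4 + 14×2 + 8×3 = 100
Ben: 8×2 + 4×4 + 8×3 + 14×1 + 8×1 = 78
Rosa: 8×3 + 4×3 + 8×2 + 14×3 + 8×4 = 126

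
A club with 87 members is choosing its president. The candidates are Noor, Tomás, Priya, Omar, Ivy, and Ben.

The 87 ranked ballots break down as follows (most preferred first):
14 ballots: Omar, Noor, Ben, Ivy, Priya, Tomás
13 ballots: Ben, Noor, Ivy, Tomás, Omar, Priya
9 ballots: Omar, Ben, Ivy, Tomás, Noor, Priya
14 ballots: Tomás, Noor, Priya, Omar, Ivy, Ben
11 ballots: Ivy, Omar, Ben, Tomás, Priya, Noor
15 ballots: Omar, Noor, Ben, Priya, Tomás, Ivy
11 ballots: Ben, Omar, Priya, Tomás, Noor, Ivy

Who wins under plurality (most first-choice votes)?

Omar

First-place votes: Noor 0, Tomás 14, Priya 0, Omar 38, Ivy 11, Ben 24.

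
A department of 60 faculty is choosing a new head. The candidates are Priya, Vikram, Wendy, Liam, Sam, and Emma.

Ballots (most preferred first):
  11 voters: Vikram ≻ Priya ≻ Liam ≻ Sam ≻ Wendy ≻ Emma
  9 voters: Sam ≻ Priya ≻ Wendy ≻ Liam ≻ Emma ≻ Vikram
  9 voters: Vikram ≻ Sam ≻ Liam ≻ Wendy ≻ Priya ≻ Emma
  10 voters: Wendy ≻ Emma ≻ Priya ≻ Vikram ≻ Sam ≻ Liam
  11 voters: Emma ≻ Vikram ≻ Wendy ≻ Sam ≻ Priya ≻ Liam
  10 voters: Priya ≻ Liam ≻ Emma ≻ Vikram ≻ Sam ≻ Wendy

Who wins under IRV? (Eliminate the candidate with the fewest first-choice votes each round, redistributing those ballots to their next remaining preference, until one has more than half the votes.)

Round 1: Priya 10, Vikram 20, Wendy 10, Liam 0, Sam 9, Emma 11. Liam eliminated.
Round 2: Priya 10, Vikram 20, Wendy 10, Sam 9, Emma 11. Sam eliminated.
Round 3: Priya 19, Vikram 20, Wendy 10, Emma 11. Wendy eliminated.
Round 4: Priya 19, Vikram 20, Emma 21. Priya eliminated.
Round 5: Vikram 20, Emma 40. Emma has a majority (≥31).

Emma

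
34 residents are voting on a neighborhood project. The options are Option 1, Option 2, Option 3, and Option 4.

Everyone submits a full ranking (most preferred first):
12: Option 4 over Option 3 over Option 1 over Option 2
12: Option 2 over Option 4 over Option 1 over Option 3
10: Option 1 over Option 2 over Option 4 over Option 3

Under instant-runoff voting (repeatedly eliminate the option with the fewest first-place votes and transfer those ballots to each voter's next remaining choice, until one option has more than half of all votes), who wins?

Round 1: Option 1 10, Option 2 12, Option 3 0, Option 4 12. Option 3 eliminated.
Round 2: Option 1 10, Option 2 12, Option 4 12. Option 1 eliminated.
Round 3: Option 2 22, Option 4 12. Option 2 has a majority (≥18).

Option 2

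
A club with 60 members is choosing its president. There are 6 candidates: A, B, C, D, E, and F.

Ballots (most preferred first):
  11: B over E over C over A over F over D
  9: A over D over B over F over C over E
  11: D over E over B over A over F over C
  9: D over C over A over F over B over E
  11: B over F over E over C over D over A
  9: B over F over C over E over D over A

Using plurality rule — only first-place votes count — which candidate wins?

B

First-place votes: A 9, B 31, C 0, D 20, E 0, F 0.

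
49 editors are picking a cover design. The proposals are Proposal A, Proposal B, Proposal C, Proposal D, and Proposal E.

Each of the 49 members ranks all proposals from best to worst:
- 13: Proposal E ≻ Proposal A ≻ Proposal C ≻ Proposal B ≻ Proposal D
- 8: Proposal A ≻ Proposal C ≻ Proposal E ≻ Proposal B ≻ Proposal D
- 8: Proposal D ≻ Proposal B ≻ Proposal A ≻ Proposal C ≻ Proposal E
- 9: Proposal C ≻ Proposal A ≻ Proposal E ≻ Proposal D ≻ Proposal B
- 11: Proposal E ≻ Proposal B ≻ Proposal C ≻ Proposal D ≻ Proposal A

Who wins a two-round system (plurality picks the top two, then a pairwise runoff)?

Round 1 first-place votes: Proposal A 8, Proposal B 0, Proposal C 9, Proposal D 8, Proposal E 24. Proposal E and Proposal C advance.
Runoff: Proposal E is ranked above Proposal C on 24 ballots, Proposal C above Proposal E on 25.

Proposal C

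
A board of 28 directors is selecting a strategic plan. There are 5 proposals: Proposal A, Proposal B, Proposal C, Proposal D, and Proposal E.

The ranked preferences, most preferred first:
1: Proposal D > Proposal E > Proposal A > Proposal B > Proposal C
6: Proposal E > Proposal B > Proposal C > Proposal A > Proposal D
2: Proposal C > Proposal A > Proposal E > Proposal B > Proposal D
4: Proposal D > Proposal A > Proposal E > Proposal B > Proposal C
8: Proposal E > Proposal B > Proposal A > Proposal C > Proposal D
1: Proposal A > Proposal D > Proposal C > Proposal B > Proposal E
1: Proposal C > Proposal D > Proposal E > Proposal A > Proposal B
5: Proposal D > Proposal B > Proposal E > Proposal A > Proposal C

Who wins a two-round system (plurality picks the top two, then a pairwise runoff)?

Proposal E

Round 1 first-place votes: Proposal A 1, Proposal B 0, Proposal C 3, Proposal D 10, Proposal E 14. Proposal E and Proposal D advance.
Runoff: Proposal E is ranked above Proposal D on 16 ballots, Proposal D above Proposal E on 12.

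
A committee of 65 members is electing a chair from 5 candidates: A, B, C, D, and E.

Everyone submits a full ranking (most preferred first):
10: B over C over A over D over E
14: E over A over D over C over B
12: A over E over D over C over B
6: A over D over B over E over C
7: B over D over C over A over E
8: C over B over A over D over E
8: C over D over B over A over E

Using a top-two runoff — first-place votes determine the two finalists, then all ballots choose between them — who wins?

B

Round 1 first-place votes: A 18, B 17, C 16, D 0, E 14. A and B advance.
Runoff: A is ranked above B on 32 ballots, B above A on 33.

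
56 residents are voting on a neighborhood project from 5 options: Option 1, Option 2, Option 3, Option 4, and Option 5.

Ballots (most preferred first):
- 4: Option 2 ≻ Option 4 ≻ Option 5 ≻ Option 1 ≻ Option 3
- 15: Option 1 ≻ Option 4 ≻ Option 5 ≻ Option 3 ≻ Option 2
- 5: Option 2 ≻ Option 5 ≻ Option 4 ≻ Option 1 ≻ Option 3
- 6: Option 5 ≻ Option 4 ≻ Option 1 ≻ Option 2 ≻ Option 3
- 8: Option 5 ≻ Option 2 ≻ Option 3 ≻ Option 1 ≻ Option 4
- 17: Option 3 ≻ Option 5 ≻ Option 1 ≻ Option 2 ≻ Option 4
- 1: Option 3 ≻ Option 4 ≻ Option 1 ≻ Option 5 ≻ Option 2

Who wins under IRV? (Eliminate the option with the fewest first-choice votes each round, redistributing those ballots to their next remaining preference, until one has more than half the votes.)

Option 5

Round 1: Option 1 15, Option 2 9, Option 3 18, Option 4 0, Option 5 14. Option 4 eliminated.
Round 2: Option 1 15, Option 2 9, Option 3 18, Option 5 14. Option 2 eliminated.
Round 3: Option 1 15, Option 3 18, Option 5 23. Option 1 eliminated.
Round 4: Option 3 18, Option 5 38. Option 5 has a majority (≥29).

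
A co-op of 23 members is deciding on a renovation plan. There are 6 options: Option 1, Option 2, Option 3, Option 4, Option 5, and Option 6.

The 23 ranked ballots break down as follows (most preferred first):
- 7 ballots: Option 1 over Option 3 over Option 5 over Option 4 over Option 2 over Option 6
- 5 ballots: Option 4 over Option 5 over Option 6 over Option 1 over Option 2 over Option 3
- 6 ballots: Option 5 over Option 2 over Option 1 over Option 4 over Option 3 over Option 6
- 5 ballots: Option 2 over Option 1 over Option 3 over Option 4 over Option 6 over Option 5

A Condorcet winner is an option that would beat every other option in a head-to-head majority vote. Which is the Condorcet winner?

Option 1 vs Option 2: 12–11
Option 1 vs Option 3: 23–0
Option 1 vs Option 4: 18–5
Option 1 vs Option 5: 12–11
Option 1 vs Option 6: 18–5
Option 1 beats every other option.

Option 1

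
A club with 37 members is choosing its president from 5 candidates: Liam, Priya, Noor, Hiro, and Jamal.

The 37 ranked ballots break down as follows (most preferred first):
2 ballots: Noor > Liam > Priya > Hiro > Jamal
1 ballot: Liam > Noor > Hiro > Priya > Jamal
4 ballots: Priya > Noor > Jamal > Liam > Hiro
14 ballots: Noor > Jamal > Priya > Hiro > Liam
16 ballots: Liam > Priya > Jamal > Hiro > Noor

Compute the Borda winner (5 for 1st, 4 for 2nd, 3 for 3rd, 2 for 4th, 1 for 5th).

Liam: 2×4 + 1×5 + 4×2 + 14×1 + 16×5 = 115
Priya: 2×3 + 1×2 + 4×5 + 14×3 + 16×4 = 134
Noor: 2×5 + 1×4 + 4×4 + 14×5 + 16×1 = 116
Hiro: 2×2 + 1×3 + 4×1 + 14×2 + 16×2 = 71
Jamal: 2×1 + 1×1 + 4×3 + 14×4 + 16×3 = 119

Priya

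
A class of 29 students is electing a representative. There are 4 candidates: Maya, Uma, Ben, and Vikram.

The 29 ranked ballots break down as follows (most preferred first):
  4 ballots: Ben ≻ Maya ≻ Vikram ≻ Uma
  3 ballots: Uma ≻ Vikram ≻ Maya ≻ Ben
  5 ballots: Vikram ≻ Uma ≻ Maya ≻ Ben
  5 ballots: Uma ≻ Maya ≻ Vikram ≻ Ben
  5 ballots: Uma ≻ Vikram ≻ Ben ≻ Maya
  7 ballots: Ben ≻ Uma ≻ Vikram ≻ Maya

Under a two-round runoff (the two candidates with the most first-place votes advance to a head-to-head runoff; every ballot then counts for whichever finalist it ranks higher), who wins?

Uma

Round 1 first-place votes: Maya 0, Uma 13, Ben 11, Vikram 5. Uma and Ben advance.
Runoff: Uma is ranked above Ben on 18 ballots, Ben above Uma on 11.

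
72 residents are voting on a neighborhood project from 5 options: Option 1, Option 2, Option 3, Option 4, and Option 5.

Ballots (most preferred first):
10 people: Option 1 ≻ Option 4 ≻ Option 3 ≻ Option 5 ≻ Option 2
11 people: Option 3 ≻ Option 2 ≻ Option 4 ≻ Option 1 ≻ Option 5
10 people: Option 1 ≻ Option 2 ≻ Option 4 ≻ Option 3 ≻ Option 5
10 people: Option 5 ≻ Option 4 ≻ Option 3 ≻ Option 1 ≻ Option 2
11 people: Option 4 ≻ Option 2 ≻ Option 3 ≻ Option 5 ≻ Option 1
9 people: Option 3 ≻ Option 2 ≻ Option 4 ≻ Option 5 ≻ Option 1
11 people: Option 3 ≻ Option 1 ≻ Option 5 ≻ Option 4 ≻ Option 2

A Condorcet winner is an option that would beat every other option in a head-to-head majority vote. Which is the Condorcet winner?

Option 4 vs Option 1: 41–31
Option 4 vs Option 2: 42–30
Option 4 vs Option 3: 41–31
Option 4 vs Option 5: 51–21
Option 4 beats every other option.

Option 4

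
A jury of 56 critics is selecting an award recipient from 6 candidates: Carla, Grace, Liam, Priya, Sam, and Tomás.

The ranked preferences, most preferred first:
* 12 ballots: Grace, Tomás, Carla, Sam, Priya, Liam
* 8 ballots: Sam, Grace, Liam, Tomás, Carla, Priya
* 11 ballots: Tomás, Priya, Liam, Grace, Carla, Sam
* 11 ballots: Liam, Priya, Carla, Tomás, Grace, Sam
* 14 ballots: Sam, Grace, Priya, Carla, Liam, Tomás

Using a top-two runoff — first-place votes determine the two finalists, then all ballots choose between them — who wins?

Grace

Round 1 first-place votes: Carla 0, Grace 12, Liam 11, Priya 0, Sam 22, Tomás 11. Sam and Grace advance.
Runoff: Sam is ranked above Grace on 22 ballots, Grace above Sam on 34.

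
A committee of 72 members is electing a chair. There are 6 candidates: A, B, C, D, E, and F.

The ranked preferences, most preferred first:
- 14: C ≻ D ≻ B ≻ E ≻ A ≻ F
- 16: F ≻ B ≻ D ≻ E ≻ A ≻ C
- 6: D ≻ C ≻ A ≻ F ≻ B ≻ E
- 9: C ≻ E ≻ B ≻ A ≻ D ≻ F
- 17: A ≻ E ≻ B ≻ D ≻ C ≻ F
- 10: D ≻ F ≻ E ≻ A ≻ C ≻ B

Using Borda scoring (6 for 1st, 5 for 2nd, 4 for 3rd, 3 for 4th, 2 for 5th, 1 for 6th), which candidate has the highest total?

D

A: 14×2 + 16×2 + 6×4 + 9×3 + 17×6 + 10×3 = 243
B: 14×4 + 16×5 + 6×2 + 9×4 + 17×4 + 10×1 = 262
C: 14×6 + 16×1 + 6×5 + 9×6 + 17×2 + 10×2 = 238
D: 14×5 + 16×4 + 6×6 + 9×2 + 17×3 + 10×6 = 299
E: 14×3 + 16×3 + 6×1 + 9×5 + 17×5 + 10×4 = 266
F: 14×1 + 16×6 + 6×3 + 9×1 + 17×1 + 10×5 = 204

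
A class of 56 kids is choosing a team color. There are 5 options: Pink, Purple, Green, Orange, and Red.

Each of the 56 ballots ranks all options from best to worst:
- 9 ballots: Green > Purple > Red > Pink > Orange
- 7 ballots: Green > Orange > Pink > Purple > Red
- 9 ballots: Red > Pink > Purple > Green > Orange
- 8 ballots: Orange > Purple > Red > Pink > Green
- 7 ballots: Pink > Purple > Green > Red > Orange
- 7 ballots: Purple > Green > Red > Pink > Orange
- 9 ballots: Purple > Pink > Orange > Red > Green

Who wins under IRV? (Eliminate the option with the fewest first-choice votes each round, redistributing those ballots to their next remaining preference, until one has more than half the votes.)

Round 1: Pink 7, Purple 16, Green 16, Orange 8, Red 9. Pink eliminated.
Round 2: Purple 23, Green 16, Orange 8, Red 9. Orange eliminated.
Round 3: Purple 31, Green 16, Red 9. Purple has a majority (≥29).

Purple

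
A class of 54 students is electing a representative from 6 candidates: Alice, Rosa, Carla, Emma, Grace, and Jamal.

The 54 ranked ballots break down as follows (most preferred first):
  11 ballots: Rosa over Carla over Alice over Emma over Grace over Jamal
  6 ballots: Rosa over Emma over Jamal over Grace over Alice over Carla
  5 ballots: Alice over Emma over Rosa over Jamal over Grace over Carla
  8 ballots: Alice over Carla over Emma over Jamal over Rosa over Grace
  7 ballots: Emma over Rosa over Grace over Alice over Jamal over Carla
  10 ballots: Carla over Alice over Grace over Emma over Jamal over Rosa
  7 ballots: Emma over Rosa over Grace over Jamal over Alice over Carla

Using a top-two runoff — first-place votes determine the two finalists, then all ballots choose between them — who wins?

Emma

Round 1 first-place votes: Alice 13, Rosa 17, Carla 10, Emma 14, Grace 0, Jamal 0. Rosa and Emma advance.
Runoff: Rosa is ranked above Emma on 17 ballots, Emma above Rosa on 37.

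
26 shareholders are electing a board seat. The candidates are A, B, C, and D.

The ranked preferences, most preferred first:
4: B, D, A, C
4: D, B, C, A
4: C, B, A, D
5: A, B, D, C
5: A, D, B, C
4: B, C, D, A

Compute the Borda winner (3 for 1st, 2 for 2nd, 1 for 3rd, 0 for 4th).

A: 4×1 + 4×0 + 4×1 + 5×3 + 5×3 + 4×0 = 38
B: 4×3 + 4×2 + 4×2 + 5×2 + 5×1 + 4×3 = 55
C: 4×0 + 4×1 + 4×3 + 5×0 + 5×0 + 4×2 = 24
D: 4×2 + 4×3 + 4×0 + 5×1 + 5×2 + 4×1 = 39

B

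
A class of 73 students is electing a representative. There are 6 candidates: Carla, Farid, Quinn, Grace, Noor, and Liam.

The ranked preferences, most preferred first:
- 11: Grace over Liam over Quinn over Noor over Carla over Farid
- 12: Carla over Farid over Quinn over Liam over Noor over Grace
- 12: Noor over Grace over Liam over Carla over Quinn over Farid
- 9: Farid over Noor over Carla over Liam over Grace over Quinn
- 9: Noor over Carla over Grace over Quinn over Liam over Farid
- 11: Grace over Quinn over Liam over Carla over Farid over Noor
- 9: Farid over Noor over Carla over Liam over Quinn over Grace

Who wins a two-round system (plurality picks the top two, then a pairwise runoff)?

Noor

Round 1 first-place votes: Carla 12, Farid 18, Quinn 0, Grace 22, Noor 21, Liam 0. Grace and Noor advance.
Runoff: Grace is ranked above Noor on 22 ballots, Noor above Grace on 51.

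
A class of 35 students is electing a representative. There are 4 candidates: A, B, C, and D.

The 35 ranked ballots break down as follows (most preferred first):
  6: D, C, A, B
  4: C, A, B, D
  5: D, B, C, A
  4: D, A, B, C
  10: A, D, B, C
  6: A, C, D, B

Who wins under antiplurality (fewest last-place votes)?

Last-place votes: A 5, B 12, C 14, D 4.

D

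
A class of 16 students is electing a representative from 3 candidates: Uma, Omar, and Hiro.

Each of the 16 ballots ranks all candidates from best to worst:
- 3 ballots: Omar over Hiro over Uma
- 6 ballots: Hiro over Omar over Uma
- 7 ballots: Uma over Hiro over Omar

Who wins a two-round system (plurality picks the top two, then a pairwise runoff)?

Hiro

Round 1 first-place votes: Uma 7, Omar 3, Hiro 6. Uma and Hiro advance.
Runoff: Uma is ranked above Hiro on 7 ballots, Hiro above Uma on 9.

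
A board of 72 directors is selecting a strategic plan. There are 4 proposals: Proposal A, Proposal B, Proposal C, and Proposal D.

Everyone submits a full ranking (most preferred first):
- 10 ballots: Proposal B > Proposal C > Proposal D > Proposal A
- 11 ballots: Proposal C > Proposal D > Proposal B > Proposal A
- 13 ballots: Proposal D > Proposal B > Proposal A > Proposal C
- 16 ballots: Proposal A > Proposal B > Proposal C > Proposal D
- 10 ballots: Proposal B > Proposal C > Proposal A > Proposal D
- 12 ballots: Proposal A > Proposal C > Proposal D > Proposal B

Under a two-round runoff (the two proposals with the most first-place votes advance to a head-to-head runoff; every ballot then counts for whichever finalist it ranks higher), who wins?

Proposal B

Round 1 first-place votes: Proposal A 28, Proposal B 20, Proposal C 11, Proposal D 13. Proposal A and Proposal B advance.
Runoff: Proposal A is ranked above Proposal B on 28 ballots, Proposal B above Proposal A on 44.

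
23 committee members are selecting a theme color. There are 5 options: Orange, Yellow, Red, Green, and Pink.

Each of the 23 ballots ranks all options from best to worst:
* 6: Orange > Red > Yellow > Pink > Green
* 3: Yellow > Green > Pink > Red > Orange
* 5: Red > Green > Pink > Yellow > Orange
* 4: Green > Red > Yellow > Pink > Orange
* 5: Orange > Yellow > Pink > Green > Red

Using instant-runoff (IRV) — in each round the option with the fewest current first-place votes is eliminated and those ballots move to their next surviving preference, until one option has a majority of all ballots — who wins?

Round 1: Orange 11, Yellow 3, Red 5, Green 4, Pink 0. Pink eliminated.
Round 2: Orange 11, Yellow 3, Red 5, Green 4. Yellow eliminated.
Round 3: Orange 11, Red 5, Green 7. Red eliminated.
Round 4: Orange 11, Green 12. Green has a majority (≥12).

Green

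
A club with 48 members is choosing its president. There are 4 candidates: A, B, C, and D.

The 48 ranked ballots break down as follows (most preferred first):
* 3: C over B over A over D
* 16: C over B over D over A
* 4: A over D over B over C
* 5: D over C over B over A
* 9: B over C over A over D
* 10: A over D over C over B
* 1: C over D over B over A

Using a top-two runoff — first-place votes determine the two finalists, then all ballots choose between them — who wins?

Round 1 first-place votes: A 14, B 9, C 20, D 5. C and A advance.
Runoff: C is ranked above A on 34 ballots, A above C on 14.

C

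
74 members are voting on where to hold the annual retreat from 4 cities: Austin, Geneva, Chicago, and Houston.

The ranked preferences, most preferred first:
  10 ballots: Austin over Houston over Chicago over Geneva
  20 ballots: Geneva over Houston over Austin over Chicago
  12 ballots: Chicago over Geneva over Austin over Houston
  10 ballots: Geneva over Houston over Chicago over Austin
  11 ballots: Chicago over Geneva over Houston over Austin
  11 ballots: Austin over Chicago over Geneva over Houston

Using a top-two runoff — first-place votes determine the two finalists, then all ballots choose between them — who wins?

Round 1 first-place votes: Austin 21, Geneva 30, Chicago 23, Houston 0. Geneva and Chicago advance.
Runoff: Geneva is ranked above Chicago on 30 ballots, Chicago above Geneva on 44.

Chicago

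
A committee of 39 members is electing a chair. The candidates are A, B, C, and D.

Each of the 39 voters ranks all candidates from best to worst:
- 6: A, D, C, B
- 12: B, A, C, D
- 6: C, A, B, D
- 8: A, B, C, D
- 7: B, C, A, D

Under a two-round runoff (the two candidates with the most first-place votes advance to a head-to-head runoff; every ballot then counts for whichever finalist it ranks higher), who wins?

A

Round 1 first-place votes: A 14, B 19, C 6, D 0. B and A advance.
Runoff: B is ranked above A on 19 ballots, A above B on 20.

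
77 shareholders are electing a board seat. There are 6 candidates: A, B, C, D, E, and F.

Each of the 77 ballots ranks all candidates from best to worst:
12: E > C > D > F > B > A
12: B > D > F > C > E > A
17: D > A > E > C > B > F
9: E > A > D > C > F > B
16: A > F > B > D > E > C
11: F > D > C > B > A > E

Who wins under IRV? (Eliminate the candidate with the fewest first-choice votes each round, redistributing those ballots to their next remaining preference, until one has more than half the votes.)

Round 1: A 16, B 12, C 0, D 17, E 21, F 11. C eliminated.
Round 2: A 16, B 12, D 17, E 21, F 11. F eliminated.
Round 3: A 16, B 12, D 28, E 21. B eliminated.
Round 4: A 16, D 40, E 21. D has a majority (≥39).

D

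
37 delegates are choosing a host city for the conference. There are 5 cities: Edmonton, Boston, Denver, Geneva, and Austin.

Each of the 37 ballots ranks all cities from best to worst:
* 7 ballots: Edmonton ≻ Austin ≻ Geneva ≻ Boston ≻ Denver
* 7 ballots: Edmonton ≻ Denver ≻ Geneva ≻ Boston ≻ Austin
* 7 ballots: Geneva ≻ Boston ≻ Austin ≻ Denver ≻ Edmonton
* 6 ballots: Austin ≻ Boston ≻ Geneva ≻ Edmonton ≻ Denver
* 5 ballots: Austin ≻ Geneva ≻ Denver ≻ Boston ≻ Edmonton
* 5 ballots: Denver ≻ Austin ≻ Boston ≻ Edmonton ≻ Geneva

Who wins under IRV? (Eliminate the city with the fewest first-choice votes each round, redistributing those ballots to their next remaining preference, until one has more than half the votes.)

Austin

Round 1: Edmonton 14, Boston 0, Denver 5, Geneva 7, Austin 11. Boston eliminated.
Round 2: Edmonton 14, Denver 5, Geneva 7, Austin 11. Denver eliminated.
Round 3: Edmonton 14, Geneva 7, Austin 16. Geneva eliminated.
Round 4: Edmonton 14, Austin 23. Austin has a majority (≥19).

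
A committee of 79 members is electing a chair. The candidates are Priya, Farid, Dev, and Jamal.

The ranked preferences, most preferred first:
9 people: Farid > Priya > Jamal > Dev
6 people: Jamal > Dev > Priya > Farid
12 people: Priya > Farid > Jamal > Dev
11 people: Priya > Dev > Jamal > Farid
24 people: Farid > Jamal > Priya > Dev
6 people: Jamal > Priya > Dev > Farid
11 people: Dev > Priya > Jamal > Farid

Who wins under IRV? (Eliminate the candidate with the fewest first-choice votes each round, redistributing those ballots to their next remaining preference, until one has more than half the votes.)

Round 1: Priya 23, Farid 33, Dev 11, Jamal 12. Dev eliminated.
Round 2: Priya 34, Farid 33, Jamal 12. Jamal eliminated.
Round 3: Priya 46, Farid 33. Priya has a majority (≥40).

Priya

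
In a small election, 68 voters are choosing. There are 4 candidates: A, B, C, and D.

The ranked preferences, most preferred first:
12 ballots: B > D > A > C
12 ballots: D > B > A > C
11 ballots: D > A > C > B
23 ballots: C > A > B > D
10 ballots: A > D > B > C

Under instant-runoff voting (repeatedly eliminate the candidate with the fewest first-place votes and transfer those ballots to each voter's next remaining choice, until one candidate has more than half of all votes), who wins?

D

Round 1: A 10, B 12, C 23, D 23. A eliminated.
Round 2: B 12, C 23, D 33. B eliminated.
Round 3: C 23, D 45. D has a majority (≥35).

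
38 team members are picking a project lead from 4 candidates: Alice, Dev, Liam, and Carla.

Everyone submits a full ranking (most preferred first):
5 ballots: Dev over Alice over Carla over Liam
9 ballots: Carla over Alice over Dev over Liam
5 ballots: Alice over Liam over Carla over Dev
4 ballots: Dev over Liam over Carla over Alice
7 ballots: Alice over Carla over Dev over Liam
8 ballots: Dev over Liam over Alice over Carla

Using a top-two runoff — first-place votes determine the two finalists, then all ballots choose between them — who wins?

Round 1 first-place votes: Alice 12, Dev 17, Liam 0, Carla 9. Dev and Alice advance.
Runoff: Dev is ranked above Alice on 17 ballots, Alice above Dev on 21.

Alice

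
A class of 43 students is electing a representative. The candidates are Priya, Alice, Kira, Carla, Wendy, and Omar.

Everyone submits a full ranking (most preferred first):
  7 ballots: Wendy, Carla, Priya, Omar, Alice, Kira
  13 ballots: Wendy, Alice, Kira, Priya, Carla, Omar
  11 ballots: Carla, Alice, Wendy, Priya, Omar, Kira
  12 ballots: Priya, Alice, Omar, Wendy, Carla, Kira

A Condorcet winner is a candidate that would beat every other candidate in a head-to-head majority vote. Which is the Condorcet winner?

Alice vs Priya: 24–19
Alice vs Kira: 43–0
Alice vs Carla: 25–18
Alice vs Wendy: 23–20
Alice vs Omar: 36–7
Alice beats every other candidate.

Alice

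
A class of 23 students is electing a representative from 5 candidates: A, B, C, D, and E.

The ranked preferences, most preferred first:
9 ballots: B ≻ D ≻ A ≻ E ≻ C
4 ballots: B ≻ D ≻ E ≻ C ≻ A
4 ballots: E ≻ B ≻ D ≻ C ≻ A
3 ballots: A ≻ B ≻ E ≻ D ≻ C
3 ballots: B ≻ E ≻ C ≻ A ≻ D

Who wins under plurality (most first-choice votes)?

B

First-place votes: A 3, B 16, C 0, D 0, E 4.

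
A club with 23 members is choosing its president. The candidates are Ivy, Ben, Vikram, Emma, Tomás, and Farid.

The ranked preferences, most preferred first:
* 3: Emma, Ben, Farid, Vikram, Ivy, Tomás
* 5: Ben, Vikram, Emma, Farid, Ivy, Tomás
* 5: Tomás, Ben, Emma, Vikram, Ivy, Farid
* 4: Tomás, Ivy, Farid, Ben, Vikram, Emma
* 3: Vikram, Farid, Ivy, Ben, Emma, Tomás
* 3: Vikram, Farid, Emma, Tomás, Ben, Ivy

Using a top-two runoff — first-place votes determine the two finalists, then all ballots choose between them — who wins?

Round 1 first-place votes: Ivy 0, Ben 5, Vikram 6, Emma 3, Tomás 9, Farid 0. Tomás and Vikram advance.
Runoff: Tomás is ranked above Vikram on 9 ballots, Vikram above Tomás on 14.

Vikram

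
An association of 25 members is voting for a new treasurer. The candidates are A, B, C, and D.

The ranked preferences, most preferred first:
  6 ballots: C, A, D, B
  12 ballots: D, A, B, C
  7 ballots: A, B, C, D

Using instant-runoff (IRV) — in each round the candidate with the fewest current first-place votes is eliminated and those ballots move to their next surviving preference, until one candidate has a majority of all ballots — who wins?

A

Round 1: A 7, B 0, C 6, D 12. B eliminated.
Round 2: A 7, C 6, D 12. C eliminated.
Round 3: A 13, D 12. A has a majority (≥13).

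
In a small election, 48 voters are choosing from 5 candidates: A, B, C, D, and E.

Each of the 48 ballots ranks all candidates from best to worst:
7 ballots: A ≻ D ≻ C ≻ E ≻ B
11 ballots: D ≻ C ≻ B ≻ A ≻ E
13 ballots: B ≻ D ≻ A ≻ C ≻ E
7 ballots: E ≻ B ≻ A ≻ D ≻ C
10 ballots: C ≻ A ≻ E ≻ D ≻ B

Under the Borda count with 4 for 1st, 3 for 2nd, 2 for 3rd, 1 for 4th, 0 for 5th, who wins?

A: 7×4 + 11×1 + 13×2 + 7×2 + 10×3 = 109
B: 7×0 + 11×2 + 13×4 + 7×3 + 10×0 = 95
C: 7×2 + 11×3 + 13×1 + 7×0 + 10×4 = 100
D: 7×3 + 11×4 + 13×3 + 7×1 + 10×1 = 121
E: 7×1 + 11×0 + 13×0 + 7×4 + 10×2 = 55

D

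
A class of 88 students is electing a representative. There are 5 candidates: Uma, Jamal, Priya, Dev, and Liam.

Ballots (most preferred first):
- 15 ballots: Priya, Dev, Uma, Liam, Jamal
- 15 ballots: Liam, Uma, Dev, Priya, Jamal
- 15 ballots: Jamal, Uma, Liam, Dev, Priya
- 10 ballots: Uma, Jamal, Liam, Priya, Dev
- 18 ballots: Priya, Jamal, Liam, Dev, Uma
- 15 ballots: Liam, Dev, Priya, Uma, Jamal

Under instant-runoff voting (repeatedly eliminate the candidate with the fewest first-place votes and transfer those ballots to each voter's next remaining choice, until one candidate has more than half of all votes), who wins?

Liam

Round 1: Uma 10, Jamal 15, Priya 33, Dev 0, Liam 30. Dev eliminated.
Round 2: Uma 10, Jamal 15, Priya 33, Liam 30. Uma eliminated.
Round 3: Jamal 25, Priya 33, Liam 30. Jamal eliminated.
Round 4: Priya 33, Liam 55. Liam has a majority (≥45).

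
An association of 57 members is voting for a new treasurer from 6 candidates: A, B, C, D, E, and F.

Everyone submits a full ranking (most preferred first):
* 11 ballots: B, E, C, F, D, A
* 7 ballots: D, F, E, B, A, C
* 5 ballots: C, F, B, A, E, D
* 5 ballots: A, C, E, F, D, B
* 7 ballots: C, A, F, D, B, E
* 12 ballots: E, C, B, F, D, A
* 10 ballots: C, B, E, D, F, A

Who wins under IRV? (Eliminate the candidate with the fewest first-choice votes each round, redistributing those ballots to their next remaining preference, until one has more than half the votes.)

Round 1: A 5, B 11, C 22, D 7, E 12, F 0. F eliminated.
Round 2: A 5, B 11, C 22, D 7, E 12. A eliminated.
Round 3: B 11, C 27, D 7, E 12. D eliminated.
Round 4: B 11, C 27, E 19. B eliminated.
Round 5: C 27, E 30. E has a majority (≥29).

E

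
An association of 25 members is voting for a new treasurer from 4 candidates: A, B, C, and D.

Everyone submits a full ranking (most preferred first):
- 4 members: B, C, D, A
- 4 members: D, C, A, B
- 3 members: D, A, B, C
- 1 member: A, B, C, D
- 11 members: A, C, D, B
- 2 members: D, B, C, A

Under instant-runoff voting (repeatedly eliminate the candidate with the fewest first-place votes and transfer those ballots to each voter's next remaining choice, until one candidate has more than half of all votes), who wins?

Round 1: A 12, B 4, C 0, D 9. C eliminated.
Round 2: A 12, B 4, D 9. B eliminated.
Round 3: A 12, D 13. D has a majority (≥13).

D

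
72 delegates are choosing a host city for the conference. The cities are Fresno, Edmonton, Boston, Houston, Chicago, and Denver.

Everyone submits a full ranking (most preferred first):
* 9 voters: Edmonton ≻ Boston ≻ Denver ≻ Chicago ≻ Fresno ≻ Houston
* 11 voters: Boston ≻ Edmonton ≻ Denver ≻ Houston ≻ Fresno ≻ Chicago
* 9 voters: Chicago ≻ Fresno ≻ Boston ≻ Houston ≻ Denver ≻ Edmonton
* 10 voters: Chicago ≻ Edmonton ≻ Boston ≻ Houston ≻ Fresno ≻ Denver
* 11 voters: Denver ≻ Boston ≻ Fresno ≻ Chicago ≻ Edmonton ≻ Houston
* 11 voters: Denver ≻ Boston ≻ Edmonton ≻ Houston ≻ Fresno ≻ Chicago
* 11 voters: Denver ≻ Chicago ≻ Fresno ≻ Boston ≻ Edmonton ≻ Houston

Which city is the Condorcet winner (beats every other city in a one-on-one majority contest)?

Boston vs Fresno: 52–20
Boston vs Edmonton: 53–19
Boston vs Houston: 72–0
Boston vs Chicago: 42–30
Boston vs Denver: 39–33
Boston beats every other city.

Boston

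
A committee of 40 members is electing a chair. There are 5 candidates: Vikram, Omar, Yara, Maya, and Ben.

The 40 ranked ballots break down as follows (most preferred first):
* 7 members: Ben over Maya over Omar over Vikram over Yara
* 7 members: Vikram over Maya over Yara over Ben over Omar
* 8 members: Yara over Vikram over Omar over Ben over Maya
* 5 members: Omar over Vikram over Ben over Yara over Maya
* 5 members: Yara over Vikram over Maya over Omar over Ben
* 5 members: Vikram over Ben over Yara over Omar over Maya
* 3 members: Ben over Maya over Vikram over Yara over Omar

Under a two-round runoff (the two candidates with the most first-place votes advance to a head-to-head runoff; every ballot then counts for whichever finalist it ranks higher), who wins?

Vikram

Round 1 first-place votes: Vikram 12, Omar 5, Yara 13, Maya 0, Ben 10. Yara and Vikram advance.
Runoff: Yara is ranked above Vikram on 13 ballots, Vikram above Yara on 27.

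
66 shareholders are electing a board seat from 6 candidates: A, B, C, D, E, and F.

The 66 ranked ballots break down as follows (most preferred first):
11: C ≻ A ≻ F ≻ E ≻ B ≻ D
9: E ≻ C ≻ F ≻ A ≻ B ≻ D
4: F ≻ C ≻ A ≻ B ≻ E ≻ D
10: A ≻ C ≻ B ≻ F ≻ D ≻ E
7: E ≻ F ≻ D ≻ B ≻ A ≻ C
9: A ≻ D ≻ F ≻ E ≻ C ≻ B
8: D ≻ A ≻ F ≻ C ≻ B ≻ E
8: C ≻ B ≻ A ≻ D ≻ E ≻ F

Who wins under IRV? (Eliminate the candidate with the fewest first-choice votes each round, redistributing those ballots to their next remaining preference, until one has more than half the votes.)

Round 1: A 19, B 0, C 19, D 8, E 16, F 4. B eliminated.
Round 2: A 19, C 19, D 8, E 16, F 4. F eliminated.
Round 3: A 19, C 23, D 8, E 16. D eliminated.
Round 4: A 27, C 23, E 16. E eliminated.
Round 5: A 34, C 32. A has a majority (≥34).

A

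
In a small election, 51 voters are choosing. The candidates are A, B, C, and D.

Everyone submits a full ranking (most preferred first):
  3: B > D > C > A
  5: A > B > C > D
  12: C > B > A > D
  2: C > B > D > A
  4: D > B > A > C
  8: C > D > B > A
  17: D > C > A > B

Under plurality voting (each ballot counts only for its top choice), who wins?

First-place votes: A 5, B 3, C 22, D 21.

C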